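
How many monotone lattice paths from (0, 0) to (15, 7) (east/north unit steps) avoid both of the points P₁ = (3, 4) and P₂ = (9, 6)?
Number of paths = 126444

Inclusion–exclusion. Total paths: C(22, 15) = 170544. Through P₁: C(7, 3)·C(15, 12) = 15925. Through P₂: C(15, 9)·C(7, 6) = 35035. Since P₁ is strictly southwest of P₂, a monotone path through both must visit P₁ then P₂; paths through both = C(7, 3)·C(8, 6)·C(7, 6) = 6860. Avoid both = 170544 − 15925 − 35035 + 6860 = 126444.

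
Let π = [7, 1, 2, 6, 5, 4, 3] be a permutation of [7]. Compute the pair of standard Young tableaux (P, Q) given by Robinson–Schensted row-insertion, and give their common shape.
P = [1, 2, 3] / [4] / [5] / [6] / [7];  Q = [1, 3, 4] / [2] / [5] / [6] / [7];  common shape = (3, 1, 1, 1, 1)

Row-insert the values π_1, π_2, … into P one at a time, bumping the leftmost entry strictly greater than the inserted value down to the next row. The recording tableau Q records, in position (i, j), the step at which that cell was added to P.
  Insert 7 (step 1): P = [7];  Q = [1]
  Insert 1 (step 2): P = [1] / [7];  Q = [1] / [2]
  Insert 2 (step 3): P = [1, 2] / [7];  Q = [1, 3] / [2]
  Insert 6 (step 4): P = [1, 2, 6] / [7];  Q = [1, 3, 4] / [2]
  Insert 5 (step 5): P = [1, 2, 5] / [6] / [7];  Q = [1, 3, 4] / [2] / [5]
  Insert 4 (step 6): P = [1, 2, 4] / [5] / [6] / [7];  Q = [1, 3, 4] / [2] / [5] / [6]
  Insert 3 (step 7): P = [1, 2, 3] / [4] / [5] / [6] / [7];  Q = [1, 3, 4] / [2] / [5] / [6] / [7]
Final shape: (3, 1, 1, 1, 1).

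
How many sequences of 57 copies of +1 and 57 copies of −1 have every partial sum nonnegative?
C_57 = 26700952856774851904245220912664

These ballot sequences are counted by the Catalan number C_n = (1/(n + 1)) · C(2n, n). For n = 57: C_57 = (1/58) · C(114, 57) = 1548655265692941410446222812934512/58 = 26700952856774851904245220912664.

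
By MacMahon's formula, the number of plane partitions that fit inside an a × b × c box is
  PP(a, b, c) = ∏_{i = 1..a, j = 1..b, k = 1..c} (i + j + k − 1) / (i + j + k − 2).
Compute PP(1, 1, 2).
PP(1, 1, 2) = 3

Evaluate the triple product over i = 1..1, j = 1..1, k = 1..2. The factors are (2/1) · (3/2). The numerators and denominators telescope so the product is an integer; carrying out the multiplication exactly gives PP(1, 1, 2) = 3.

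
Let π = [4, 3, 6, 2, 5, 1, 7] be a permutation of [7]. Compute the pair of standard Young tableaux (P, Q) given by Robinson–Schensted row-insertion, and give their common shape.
P = [1, 5, 7] / [2, 6] / [3] / [4];  Q = [1, 3, 7] / [2, 5] / [4] / [6];  common shape = (3, 2, 1, 1)

Row-insert the values π_1, π_2, … into P one at a time, bumping the leftmost entry strictly greater than the inserted value down to the next row. The recording tableau Q records, in position (i, j), the step at which that cell was added to P.
  Insert 4 (step 1): P = [4];  Q = [1]
  Insert 3 (step 2): P = [3] / [4];  Q = [1] / [2]
  Insert 6 (step 3): P = [3, 6] / [4];  Q = [1, 3] / [2]
  Insert 2 (step 4): P = [2, 6] / [3] / [4];  Q = [1, 3] / [2] / [4]
  Insert 5 (step 5): P = [2, 5] / [3, 6] / [4];  Q = [1, 3] / [2, 5] / [4]
  Insert 1 (step 6): P = [1, 5] / [2, 6] / [3] / [4];  Q = [1, 3] / [2, 5] / [4] / [6]
  Insert 7 (step 7): P = [1, 5, 7] / [2, 6] / [3] / [4];  Q = [1, 3, 7] / [2, 5] / [4] / [6]
Final shape: (3, 2, 1, 1).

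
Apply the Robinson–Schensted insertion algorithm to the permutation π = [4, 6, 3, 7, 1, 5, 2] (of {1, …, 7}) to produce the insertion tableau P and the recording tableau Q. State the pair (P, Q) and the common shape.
P = [1, 2, 7] / [3, 5] / [4, 6];  Q = [1, 2, 4] / [3, 6] / [5, 7];  common shape = (3, 2, 2)

Row-insert the values π_1, π_2, … into P one at a time, bumping the leftmost entry strictly greater than the inserted value down to the next row. The recording tableau Q records, in position (i, j), the step at which that cell was added to P.
  Insert 4 (step 1): P = [4];  Q = [1]
  Insert 6 (step 2): P = [4, 6];  Q = [1, 2]
  Insert 3 (step 3): P = [3, 6] / [4];  Q = [1, 2] / [3]
  Insert 7 (step 4): P = [3, 6, 7] / [4];  Q = [1, 2, 4] / [3]
  Insert 1 (step 5): P = [1, 6, 7] / [3] / [4];  Q = [1, 2, 4] / [3] / [5]
  Insert 5 (step 6): P = [1, 5, 7] / [3, 6] / [4];  Q = [1, 2, 4] / [3, 6] / [5]
  Insert 2 (step 7): P = [1, 2, 7] / [3, 5] / [4, 6];  Q = [1, 2, 4] / [3, 6] / [5, 7]
Final shape: (3, 2, 2).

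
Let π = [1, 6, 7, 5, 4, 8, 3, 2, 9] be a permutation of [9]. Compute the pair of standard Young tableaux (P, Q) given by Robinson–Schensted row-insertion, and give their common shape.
P = [1, 2, 7, 8, 9] / [3] / [4] / [5] / [6];  Q = [1, 2, 3, 6, 9] / [4] / [5] / [7] / [8];  common shape = (5, 1, 1, 1, 1)

Row-insert the values π_1, π_2, … into P one at a time, bumping the leftmost entry strictly greater than the inserted value down to the next row. The recording tableau Q records, in position (i, j), the step at which that cell was added to P.
  Insert 1 (step 1): P = [1];  Q = [1]
  Insert 6 (step 2): P = [1, 6];  Q = [1, 2]
  Insert 7 (step 3): P = [1, 6, 7];  Q = [1, 2, 3]
  Insert 5 (step 4): P = [1, 5, 7] / [6];  Q = [1, 2, 3] / [4]
  Insert 4 (step 5): P = [1, 4, 7] / [5] / [6];  Q = [1, 2, 3] / [4] / [5]
  Insert 8 (step 6): P = [1, 4, 7, 8] / [5] / [6];  Q = [1, 2, 3, 6] / [4] / [5]
  Insert 3 (step 7): P = [1, 3, 7, 8] / [4] / [5] / [6];  Q = [1, 2, 3, 6] / [4] / [5] / [7]
  Insert 2 (step 8): P = [1, 2, 7, 8] / [3] / [4] / [5] / [6];  Q = [1, 2, 3, 6] / [4] / [5] / [7] / [8]
  Insert 9 (step 9): P = [1, 2, 7, 8, 9] / [3] / [4] / [5] / [6];  Q = [1, 2, 3, 6, 9] / [4] / [5] / [7] / [8]
Final shape: (5, 1, 1, 1, 1).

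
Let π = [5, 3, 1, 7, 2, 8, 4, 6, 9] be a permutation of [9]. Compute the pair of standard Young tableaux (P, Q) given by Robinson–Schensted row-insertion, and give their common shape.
P = [1, 2, 4, 6, 9] / [3, 7, 8] / [5];  Q = [1, 4, 6, 8, 9] / [2, 5, 7] / [3];  common shape = (5, 3, 1)

Row-insert the values π_1, π_2, … into P one at a time, bumping the leftmost entry strictly greater than the inserted value down to the next row. The recording tableau Q records, in position (i, j), the step at which that cell was added to P.
  Insert 5 (step 1): P = [5];  Q = [1]
  Insert 3 (step 2): P = [3] / [5];  Q = [1] / [2]
  Insert 1 (step 3): P = [1] / [3] / [5];  Q = [1] / [2] / [3]
  Insert 7 (step 4): P = [1, 7] / [3] / [5];  Q = [1, 4] / [2] / [3]
  Insert 2 (step 5): P = [1, 2] / [3, 7] / [5];  Q = [1, 4] / [2, 5] / [3]
  Insert 8 (step 6): P = [1, 2, 8] / [3, 7] / [5];  Q = [1, 4, 6] / [2, 5] / [3]
  Insert 4 (step 7): P = [1, 2, 4] / [3, 7, 8] / [5];  Q = [1, 4, 6] / [2, 5, 7] / [3]
  Insert 6 (step 8): P = [1, 2, 4, 6] / [3, 7, 8] / [5];  Q = [1, 4, 6, 8] / [2, 5, 7] / [3]
  Insert 9 (step 9): P = [1, 2, 4, 6, 9] / [3, 7, 8] / [5];  Q = [1, 4, 6, 8, 9] / [2, 5, 7] / [3]
Final shape: (5, 3, 1).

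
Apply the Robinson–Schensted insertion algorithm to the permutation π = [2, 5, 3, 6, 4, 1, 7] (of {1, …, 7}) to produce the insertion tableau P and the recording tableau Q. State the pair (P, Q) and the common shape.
P = [1, 3, 4, 7] / [2, 6] / [5];  Q = [1, 2, 4, 7] / [3, 5] / [6];  common shape = (4, 2, 1)

Row-insert the values π_1, π_2, … into P one at a time, bumping the leftmost entry strictly greater than the inserted value down to the next row. The recording tableau Q records, in position (i, j), the step at which that cell was added to P.
  Insert 2 (step 1): P = [2];  Q = [1]
  Insert 5 (step 2): P = [2, 5];  Q = [1, 2]
  Insert 3 (step 3): P = [2, 3] / [5];  Q = [1, 2] / [3]
  Insert 6 (step 4): P = [2, 3, 6] / [5];  Q = [1, 2, 4] / [3]
  Insert 4 (step 5): P = [2, 3, 4] / [5, 6];  Q = [1, 2, 4] / [3, 5]
  Insert 1 (step 6): P = [1, 3, 4] / [2, 6] / [5];  Q = [1, 2, 4] / [3, 5] / [6]
  Insert 7 (step 7): P = [1, 3, 4, 7] / [2, 6] / [5];  Q = [1, 2, 4, 7] / [3, 5] / [6]
Final shape: (4, 2, 1).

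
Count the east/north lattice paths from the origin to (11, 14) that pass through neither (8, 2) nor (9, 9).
Number of paths = 3423465

Inclusion–exclusion. Total paths: C(25, 11) = 4457400. Through P₁: C(10, 8)·C(15, 3) = 20475. Through P₂: C(18, 9)·C(7, 2) = 1021020. Since P₁ is strictly southwest of P₂, a monotone path through both must visit P₁ then P₂; paths through both = C(10, 8)·C(8, 1)·C(7, 2) = 7560. Avoid both = 4457400 − 20475 − 1021020 + 7560 = 3423465.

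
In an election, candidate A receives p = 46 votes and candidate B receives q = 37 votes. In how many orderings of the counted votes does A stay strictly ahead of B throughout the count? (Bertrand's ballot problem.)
Strict-lead orderings = 56488824475144955089560

Total orderings of the 83 votes with 46 for A: C(83, 46) = 520952492381892363603720. By the Bertrand ballot formula (Cycle Lemma / reflection principle), the number of orderings in which A is strictly ahead of B throughout is (p − q)/(p + q) · C(p + q, p) = (46 − 37)/(46 + 37) · 520952492381892363603720 = 56488824475144955089560.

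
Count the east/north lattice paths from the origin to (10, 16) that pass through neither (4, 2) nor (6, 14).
Number of paths = 4169410

Inclusion–exclusion. Total paths: C(26, 10) = 5311735. Through P₁: C(6, 4)·C(20, 6) = 581400. Through P₂: C(20, 6)·C(6, 4) = 581400. Since P₁ is strictly southwest of P₂, a monotone path through both must visit P₁ then P₂; paths through both = C(6, 4)·C(14, 2)·C(6, 4) = 20475. Avoid both = 5311735 − 581400 − 581400 + 20475 = 4169410.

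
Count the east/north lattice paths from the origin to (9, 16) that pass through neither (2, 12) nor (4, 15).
Number of paths = 1995149

Inclusion–exclusion. Total paths: C(25, 9) = 2042975. Through P₁: C(14, 2)·C(11, 7) = 30030. Through P₂: C(19, 4)·C(6, 5) = 23256. Since P₁ is strictly southwest of P₂, a monotone path through both must visit P₁ then P₂; paths through both = C(14, 2)·C(5, 2)·C(6, 5) = 5460. Avoid both = 2042975 − 30030 − 23256 + 5460 = 1995149.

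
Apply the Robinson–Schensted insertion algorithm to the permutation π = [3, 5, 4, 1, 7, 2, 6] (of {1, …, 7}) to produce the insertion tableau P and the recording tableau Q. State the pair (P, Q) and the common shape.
P = [1, 2, 6] / [3, 4, 7] / [5];  Q = [1, 2, 5] / [3, 6, 7] / [4];  common shape = (3, 3, 1)

Row-insert the values π_1, π_2, … into P one at a time, bumping the leftmost entry strictly greater than the inserted value down to the next row. The recording tableau Q records, in position (i, j), the step at which that cell was added to P.
  Insert 3 (step 1): P = [3];  Q = [1]
  Insert 5 (step 2): P = [3, 5];  Q = [1, 2]
  Insert 4 (step 3): P = [3, 4] / [5];  Q = [1, 2] / [3]
  Insert 1 (step 4): P = [1, 4] / [3] / [5];  Q = [1, 2] / [3] / [4]
  Insert 7 (step 5): P = [1, 4, 7] / [3] / [5];  Q = [1, 2, 5] / [3] / [4]
  Insert 2 (step 6): P = [1, 2, 7] / [3, 4] / [5];  Q = [1, 2, 5] / [3, 6] / [4]
  Insert 6 (step 7): P = [1, 2, 6] / [3, 4, 7] / [5];  Q = [1, 2, 5] / [3, 6, 7] / [4]
Final shape: (3, 3, 1).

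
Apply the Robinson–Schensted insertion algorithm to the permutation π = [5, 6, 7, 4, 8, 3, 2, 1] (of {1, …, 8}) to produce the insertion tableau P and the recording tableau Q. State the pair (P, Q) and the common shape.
P = [1, 6, 7, 8] / [2] / [3] / [4] / [5];  Q = [1, 2, 3, 5] / [4] / [6] / [7] / [8];  common shape = (4, 1, 1, 1, 1)

Row-insert the values π_1, π_2, … into P one at a time, bumping the leftmost entry strictly greater than the inserted value down to the next row. The recording tableau Q records, in position (i, j), the step at which that cell was added to P.
  Insert 5 (step 1): P = [5];  Q = [1]
  Insert 6 (step 2): P = [5, 6];  Q = [1, 2]
  Insert 7 (step 3): P = [5, 6, 7];  Q = [1, 2, 3]
  Insert 4 (step 4): P = [4, 6, 7] / [5];  Q = [1, 2, 3] / [4]
  Insert 8 (step 5): P = [4, 6, 7, 8] / [5];  Q = [1, 2, 3, 5] / [4]
  Insert 3 (step 6): P = [3, 6, 7, 8] / [4] / [5];  Q = [1, 2, 3, 5] / [4] / [6]
  Insert 2 (step 7): P = [2, 6, 7, 8] / [3] / [4] / [5];  Q = [1, 2, 3, 5] / [4] / [6] / [7]
  Insert 1 (step 8): P = [1, 6, 7, 8] / [2] / [3] / [4] / [5];  Q = [1, 2, 3, 5] / [4] / [6] / [7] / [8]
Final shape: (4, 1, 1, 1, 1).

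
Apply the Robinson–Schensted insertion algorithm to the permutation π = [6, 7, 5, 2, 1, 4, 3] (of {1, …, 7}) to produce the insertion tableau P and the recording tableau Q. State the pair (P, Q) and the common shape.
P = [1, 3] / [2, 4] / [5, 7] / [6];  Q = [1, 2] / [3, 6] / [4, 7] / [5];  common shape = (2, 2, 2, 1)

Row-insert the values π_1, π_2, … into P one at a time, bumping the leftmost entry strictly greater than the inserted value down to the next row. The recording tableau Q records, in position (i, j), the step at which that cell was added to P.
  Insert 6 (step 1): P = [6];  Q = [1]
  Insert 7 (step 2): P = [6, 7];  Q = [1, 2]
  Insert 5 (step 3): P = [5, 7] / [6];  Q = [1, 2] / [3]
  Insert 2 (step 4): P = [2, 7] / [5] / [6];  Q = [1, 2] / [3] / [4]
  Insert 1 (step 5): P = [1, 7] / [2] / [5] / [6];  Q = [1, 2] / [3] / [4] / [5]
  Insert 4 (step 6): P = [1, 4] / [2, 7] / [5] / [6];  Q = [1, 2] / [3, 6] / [4] / [5]
  Insert 3 (step 7): P = [1, 3] / [2, 4] / [5, 7] / [6];  Q = [1, 2] / [3, 6] / [4, 7] / [5]
Final shape: (2, 2, 2, 1).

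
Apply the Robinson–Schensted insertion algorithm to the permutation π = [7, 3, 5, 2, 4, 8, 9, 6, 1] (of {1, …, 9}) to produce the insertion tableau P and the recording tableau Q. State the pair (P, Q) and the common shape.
P = [1, 4, 6, 9] / [2, 5, 8] / [3] / [7];  Q = [1, 3, 6, 7] / [2, 5, 8] / [4] / [9];  common shape = (4, 3, 1, 1)

Row-insert the values π_1, π_2, … into P one at a time, bumping the leftmost entry strictly greater than the inserted value down to the next row. The recording tableau Q records, in position (i, j), the step at which that cell was added to P.
  Insert 7 (step 1): P = [7];  Q = [1]
  Insert 3 (step 2): P = [3] / [7];  Q = [1] / [2]
  Insert 5 (step 3): P = [3, 5] / [7];  Q = [1, 3] / [2]
  Insert 2 (step 4): P = [2, 5] / [3] / [7];  Q = [1, 3] / [2] / [4]
  Insert 4 (step 5): P = [2, 4] / [3, 5] / [7];  Q = [1, 3] / [2, 5] / [4]
  Insert 8 (step 6): P = [2, 4, 8] / [3, 5] / [7];  Q = [1, 3, 6] / [2, 5] / [4]
  Insert 9 (step 7): P = [2, 4, 8, 9] / [3, 5] / [7];  Q = [1, 3, 6, 7] / [2, 5] / [4]
  Insert 6 (step 8): P = [2, 4, 6, 9] / [3, 5, 8] / [7];  Q = [1, 3, 6, 7] / [2, 5, 8] / [4]
  Insert 1 (step 9): P = [1, 4, 6, 9] / [2, 5, 8] / [3] / [7];  Q = [1, 3, 6, 7] / [2, 5, 8] / [4] / [9]
Final shape: (4, 3, 1, 1).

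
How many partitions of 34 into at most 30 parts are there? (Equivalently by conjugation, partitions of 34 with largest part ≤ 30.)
p(34, parts ≤ 30) = 12303

Use the recurrence p(n, m) = p(n, m−1) + p(n−m, m): either the largest part is < m (count p(n, m−1)) or the largest part is exactly m (remove one copy of m, count p(n−m, m)). With p(0, ·) = 1 this gives p(34, parts ≤ 30) = 12303. (By conjugating Young diagrams, this also counts partitions of 34 into at most 30 parts.)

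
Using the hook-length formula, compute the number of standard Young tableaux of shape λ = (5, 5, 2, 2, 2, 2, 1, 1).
# SYT of shape (5, 5, 2, 2, 2, 2, 1, 1) = 44089500

Hook-length formula: f^λ = n! / Π hook(c), product over all cells c of the Young diagram. For λ = (5, 5, 2, 2, 2, 2, 1, 1), n = 20 boxes. Hook lengths by row (left-to-right, top-to-bottom): [12, 9, 4, 3, 2]; [11, 8, 3, 2, 1]; [7, 4]; [6, 3]; [5, 2]; [4, 1]; [2]; [1]. Product of hooks = 55180984320. So f^λ = 20! / 55180984320 = 2432902008176640000 / 55180984320 = 44089500.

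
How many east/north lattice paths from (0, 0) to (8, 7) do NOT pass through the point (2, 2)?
Number of paths = 3663

Total paths from (0, 0) to (8, 7): C(15, 8) = 6435. Paths through (2, 2): (paths (0, 0) → (2, 2)) × (paths (2, 2) → (8, 7)) = C(4, 2) · C(11, 6) = 6 · 462 = 2772. Avoidance count = 6435 − 2772 = 3663.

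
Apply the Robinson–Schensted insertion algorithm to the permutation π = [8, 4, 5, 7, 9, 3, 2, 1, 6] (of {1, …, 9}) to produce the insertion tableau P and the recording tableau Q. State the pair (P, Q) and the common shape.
P = [1, 5, 6, 9] / [2, 7] / [3] / [4] / [8];  Q = [1, 3, 4, 5] / [2, 9] / [6] / [7] / [8];  common shape = (4, 2, 1, 1, 1)

Row-insert the values π_1, π_2, … into P one at a time, bumping the leftmost entry strictly greater than the inserted value down to the next row. The recording tableau Q records, in position (i, j), the step at which that cell was added to P.
  Insert 8 (step 1): P = [8];  Q = [1]
  Insert 4 (step 2): P = [4] / [8];  Q = [1] / [2]
  Insert 5 (step 3): P = [4, 5] / [8];  Q = [1, 3] / [2]
  Insert 7 (step 4): P = [4, 5, 7] / [8];  Q = [1, 3, 4] / [2]
  Insert 9 (step 5): P = [4, 5, 7, 9] / [8];  Q = [1, 3, 4, 5] / [2]
  Insert 3 (step 6): P = [3, 5, 7, 9] / [4] / [8];  Q = [1, 3, 4, 5] / [2] / [6]
  Insert 2 (step 7): P = [2, 5, 7, 9] / [3] / [4] / [8];  Q = [1, 3, 4, 5] / [2] / [6] / [7]
  Insert 1 (step 8): P = [1, 5, 7, 9] / [2] / [3] / [4] / [8];  Q = [1, 3, 4, 5] / [2] / [6] / [7] / [8]
  Insert 6 (step 9): P = [1, 5, 6, 9] / [2, 7] / [3] / [4] / [8];  Q = [1, 3, 4, 5] / [2, 9] / [6] / [7] / [8]
Final shape: (4, 2, 1, 1, 1).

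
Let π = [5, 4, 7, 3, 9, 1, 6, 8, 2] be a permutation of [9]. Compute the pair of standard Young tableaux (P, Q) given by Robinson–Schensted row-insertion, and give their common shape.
P = [1, 2, 8] / [3, 6, 9] / [4, 7] / [5];  Q = [1, 3, 5] / [2, 7, 8] / [4, 9] / [6];  common shape = (3, 3, 2, 1)

Row-insert the values π_1, π_2, … into P one at a time, bumping the leftmost entry strictly greater than the inserted value down to the next row. The recording tableau Q records, in position (i, j), the step at which that cell was added to P.
  Insert 5 (step 1): P = [5];  Q = [1]
  Insert 4 (step 2): P = [4] / [5];  Q = [1] / [2]
  Insert 7 (step 3): P = [4, 7] / [5];  Q = [1, 3] / [2]
  Insert 3 (step 4): P = [3, 7] / [4] / [5];  Q = [1, 3] / [2] / [4]
  Insert 9 (step 5): P = [3, 7, 9] / [4] / [5];  Q = [1, 3, 5] / [2] / [4]
  Insert 1 (step 6): P = [1, 7, 9] / [3] / [4] / [5];  Q = [1, 3, 5] / [2] / [4] / [6]
  Insert 6 (step 7): P = [1, 6, 9] / [3, 7] / [4] / [5];  Q = [1, 3, 5] / [2, 7] / [4] / [6]
  Insert 8 (step 8): P = [1, 6, 8] / [3, 7, 9] / [4] / [5];  Q = [1, 3, 5] / [2, 7, 8] / [4] / [6]
  Insert 2 (step 9): P = [1, 2, 8] / [3, 6, 9] / [4, 7] / [5];  Q = [1, 3, 5] / [2, 7, 8] / [4, 9] / [6]
Final shape: (3, 3, 2, 1).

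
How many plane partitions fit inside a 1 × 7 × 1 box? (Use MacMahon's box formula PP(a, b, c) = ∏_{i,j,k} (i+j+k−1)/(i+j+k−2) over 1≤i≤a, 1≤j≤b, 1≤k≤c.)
PP(1, 7, 1) = 8

Evaluate the triple product over i = 1..1, j = 1..7, k = 1..1. The factors are (2/1) · (3/2) · (4/3) · (5/4) · (6/5) · (7/6) · (8/7). The numerators and denominators telescope so the product is an integer; carrying out the multiplication exactly gives PP(1, 7, 1) = 8.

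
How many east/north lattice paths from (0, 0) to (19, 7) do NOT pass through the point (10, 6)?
Number of paths = 577720

Total paths from (0, 0) to (19, 7): C(26, 19) = 657800. Paths through (10, 6): (paths (0, 0) → (10, 6)) × (paths (10, 6) → (19, 7)) = C(16, 10) · C(10, 9) = 8008 · 10 = 80080. Avoidance count = 657800 − 80080 = 577720.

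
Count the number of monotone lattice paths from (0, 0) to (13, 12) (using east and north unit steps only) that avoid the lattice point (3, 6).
Number of paths = 4527628

Total paths from (0, 0) to (13, 12): C(25, 13) = 5200300. Paths through (3, 6): (paths (0, 0) → (3, 6)) × (paths (3, 6) → (13, 12)) = C(9, 3) · C(16, 10) = 84 · 8008 = 672672. Avoidance count = 5200300 − 672672 = 4527628.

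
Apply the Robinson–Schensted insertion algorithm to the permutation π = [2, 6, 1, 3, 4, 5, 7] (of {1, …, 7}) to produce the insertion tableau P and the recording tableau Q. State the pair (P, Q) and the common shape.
P = [1, 3, 4, 5, 7] / [2, 6];  Q = [1, 2, 5, 6, 7] / [3, 4];  common shape = (5, 2)

Row-insert the values π_1, π_2, … into P one at a time, bumping the leftmost entry strictly greater than the inserted value down to the next row. The recording tableau Q records, in position (i, j), the step at which that cell was added to P.
  Insert 2 (step 1): P = [2];  Q = [1]
  Insert 6 (step 2): P = [2, 6];  Q = [1, 2]
  Insert 1 (step 3): P = [1, 6] / [2];  Q = [1, 2] / [3]
  Insert 3 (step 4): P = [1, 3] / [2, 6];  Q = [1, 2] / [3, 4]
  Insert 4 (step 5): P = [1, 3, 4] / [2, 6];  Q = [1, 2, 5] / [3, 4]
  Insert 5 (step 6): P = [1, 3, 4, 5] / [2, 6];  Q = [1, 2, 5, 6] / [3, 4]
  Insert 7 (step 7): P = [1, 3, 4, 5, 7] / [2, 6];  Q = [1, 2, 5, 6, 7] / [3, 4]
Final shape: (5, 2).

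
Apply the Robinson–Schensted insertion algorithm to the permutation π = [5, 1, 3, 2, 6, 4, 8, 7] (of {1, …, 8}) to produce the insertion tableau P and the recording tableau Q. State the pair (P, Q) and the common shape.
P = [1, 2, 4, 7] / [3, 6, 8] / [5];  Q = [1, 3, 5, 7] / [2, 6, 8] / [4];  common shape = (4, 3, 1)

Row-insert the values π_1, π_2, … into P one at a time, bumping the leftmost entry strictly greater than the inserted value down to the next row. The recording tableau Q records, in position (i, j), the step at which that cell was added to P.
  Insert 5 (step 1): P = [5];  Q = [1]
  Insert 1 (step 2): P = [1] / [5];  Q = [1] / [2]
  Insert 3 (step 3): P = [1, 3] / [5];  Q = [1, 3] / [2]
  Insert 2 (step 4): P = [1, 2] / [3] / [5];  Q = [1, 3] / [2] / [4]
  Insert 6 (step 5): P = [1, 2, 6] / [3] / [5];  Q = [1, 3, 5] / [2] / [4]
  Insert 4 (step 6): P = [1, 2, 4] / [3, 6] / [5];  Q = [1, 3, 5] / [2, 6] / [4]
  Insert 8 (step 7): P = [1, 2, 4, 8] / [3, 6] / [5];  Q = [1, 3, 5, 7] / [2, 6] / [4]
  Insert 7 (step 8): P = [1, 2, 4, 7] / [3, 6, 8] / [5];  Q = [1, 3, 5, 7] / [2, 6, 8] / [4]
Final shape: (4, 3, 1).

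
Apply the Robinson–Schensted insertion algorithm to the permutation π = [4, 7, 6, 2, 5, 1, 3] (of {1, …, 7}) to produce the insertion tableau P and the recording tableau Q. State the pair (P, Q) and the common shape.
P = [1, 3] / [2, 5] / [4, 6] / [7];  Q = [1, 2] / [3, 5] / [4, 7] / [6];  common shape = (2, 2, 2, 1)

Row-insert the values π_1, π_2, … into P one at a time, bumping the leftmost entry strictly greater than the inserted value down to the next row. The recording tableau Q records, in position (i, j), the step at which that cell was added to P.
  Insert 4 (step 1): P = [4];  Q = [1]
  Insert 7 (step 2): P = [4, 7];  Q = [1, 2]
  Insert 6 (step 3): P = [4, 6] / [7];  Q = [1, 2] / [3]
  Insert 2 (step 4): P = [2, 6] / [4] / [7];  Q = [1, 2] / [3] / [4]
  Insert 5 (step 5): P = [2, 5] / [4, 6] / [7];  Q = [1, 2] / [3, 5] / [4]
  Insert 1 (step 6): P = [1, 5] / [2, 6] / [4] / [7];  Q = [1, 2] / [3, 5] / [4] / [6]
  Insert 3 (step 7): P = [1, 3] / [2, 5] / [4, 6] / [7];  Q = [1, 2] / [3, 5] / [4, 7] / [6]
Final shape: (2, 2, 2, 1).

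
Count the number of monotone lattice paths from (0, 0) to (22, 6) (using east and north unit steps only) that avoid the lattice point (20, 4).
Number of paths = 312984

Total paths from (0, 0) to (22, 6): C(28, 22) = 376740. Paths through (20, 4): (paths (0, 0) → (20, 4)) × (paths (20, 4) → (22, 6)) = C(24, 20) · C(4, 2) = 10626 · 6 = 63756. Avoidance count = 376740 − 63756 = 312984.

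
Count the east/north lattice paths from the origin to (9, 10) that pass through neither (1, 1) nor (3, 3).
Number of paths = 30030

Inclusion–exclusion. Total paths: C(19, 9) = 92378. Through P₁: C(2, 1)·C(17, 8) = 48620. Through P₂: C(6, 3)·C(13, 6) = 34320. Since P₁ is strictly southwest of P₂, a monotone path through both must visit P₁ then P₂; paths through both = C(2, 1)·C(4, 2)·C(13, 6) = 20592. Avoid both = 92378 − 48620 − 34320 + 20592 = 30030.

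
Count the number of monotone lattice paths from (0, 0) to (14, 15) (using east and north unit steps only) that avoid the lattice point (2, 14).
Number of paths = 77557200

Total paths from (0, 0) to (14, 15): C(29, 14) = 77558760. Paths through (2, 14): (paths (0, 0) → (2, 14)) × (paths (2, 14) → (14, 15)) = C(16, 2) · C(13, 12) = 120 · 13 = 1560. Avoidance count = 77558760 − 1560 = 77557200.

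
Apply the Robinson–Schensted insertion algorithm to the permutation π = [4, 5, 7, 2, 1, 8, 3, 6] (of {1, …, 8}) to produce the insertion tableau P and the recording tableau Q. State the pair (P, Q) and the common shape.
P = [1, 3, 6, 8] / [2, 5, 7] / [4];  Q = [1, 2, 3, 6] / [4, 7, 8] / [5];  common shape = (4, 3, 1)

Row-insert the values π_1, π_2, … into P one at a time, bumping the leftmost entry strictly greater than the inserted value down to the next row. The recording tableau Q records, in position (i, j), the step at which that cell was added to P.
  Insert 4 (step 1): P = [4];  Q = [1]
  Insert 5 (step 2): P = [4, 5];  Q = [1, 2]
  Insert 7 (step 3): P = [4, 5, 7];  Q = [1, 2, 3]
  Insert 2 (step 4): P = [2, 5, 7] / [4];  Q = [1, 2, 3] / [4]
  Insert 1 (step 5): P = [1, 5, 7] / [2] / [4];  Q = [1, 2, 3] / [4] / [5]
  Insert 8 (step 6): P = [1, 5, 7, 8] / [2] / [4];  Q = [1, 2, 3, 6] / [4] / [5]
  Insert 3 (step 7): P = [1, 3, 7, 8] / [2, 5] / [4];  Q = [1, 2, 3, 6] / [4, 7] / [5]
  Insert 6 (step 8): P = [1, 3, 6, 8] / [2, 5, 7] / [4];  Q = [1, 2, 3, 6] / [4, 7, 8] / [5]
Final shape: (4, 3, 1).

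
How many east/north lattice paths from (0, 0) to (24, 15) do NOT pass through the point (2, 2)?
Number of paths = 16282813860

Total paths from (0, 0) to (24, 15): C(39, 24) = 25140840660. Paths through (2, 2): (paths (0, 0) → (2, 2)) × (paths (2, 2) → (24, 15)) = C(4, 2) · C(35, 22) = 6 · 1476337800 = 8858026800. Avoidance count = 25140840660 − 8858026800 = 16282813860.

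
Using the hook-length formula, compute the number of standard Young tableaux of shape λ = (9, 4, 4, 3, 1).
# SYT of shape (9, 4, 4, 3, 1) = 230757660

Hook-length formula: f^λ = n! / Π hook(c), product over all cells c of the Young diagram. For λ = (9, 4, 4, 3, 1), n = 21 boxes. Hook lengths by row (left-to-right, top-to-bottom): [13, 11, 10, 8, 5, 4, 3, 2, 1]; [7, 5, 4, 2]; [6, 4, 3, 1]; [4, 2, 1]; [1]. Product of hooks = 221405184000. So f^λ = 21! / 221405184000 = 51090942171709440000 / 221405184000 = 230757660.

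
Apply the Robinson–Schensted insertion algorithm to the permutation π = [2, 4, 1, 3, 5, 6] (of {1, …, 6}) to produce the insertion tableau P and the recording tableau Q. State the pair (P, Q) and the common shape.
P = [1, 3, 5, 6] / [2, 4];  Q = [1, 2, 5, 6] / [3, 4];  common shape = (4, 2)

Row-insert the values π_1, π_2, … into P one at a time, bumping the leftmost entry strictly greater than the inserted value down to the next row. The recording tableau Q records, in position (i, j), the step at which that cell was added to P.
  Insert 2 (step 1): P = [2];  Q = [1]
  Insert 4 (step 2): P = [2, 4];  Q = [1, 2]
  Insert 1 (step 3): P = [1, 4] / [2];  Q = [1, 2] / [3]
  Insert 3 (step 4): P = [1, 3] / [2, 4];  Q = [1, 2] / [3, 4]
  Insert 5 (step 5): P = [1, 3, 5] / [2, 4];  Q = [1, 2, 5] / [3, 4]
  Insert 6 (step 6): P = [1, 3, 5, 6] / [2, 4];  Q = [1, 2, 5, 6] / [3, 4]
Final shape: (4, 2).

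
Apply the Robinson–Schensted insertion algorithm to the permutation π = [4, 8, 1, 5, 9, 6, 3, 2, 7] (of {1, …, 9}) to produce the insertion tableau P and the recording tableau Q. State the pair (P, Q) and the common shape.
P = [1, 2, 6, 7] / [3, 5, 9] / [4] / [8];  Q = [1, 2, 5, 9] / [3, 4, 6] / [7] / [8];  common shape = (4, 3, 1, 1)

Row-insert the values π_1, π_2, … into P one at a time, bumping the leftmost entry strictly greater than the inserted value down to the next row. The recording tableau Q records, in position (i, j), the step at which that cell was added to P.
  Insert 4 (step 1): P = [4];  Q = [1]
  Insert 8 (step 2): P = [4, 8];  Q = [1, 2]
  Insert 1 (step 3): P = [1, 8] / [4];  Q = [1, 2] / [3]
  Insert 5 (step 4): P = [1, 5] / [4, 8];  Q = [1, 2] / [3, 4]
  Insert 9 (step 5): P = [1, 5, 9] / [4, 8];  Q = [1, 2, 5] / [3, 4]
  Insert 6 (step 6): P = [1, 5, 6] / [4, 8, 9];  Q = [1, 2, 5] / [3, 4, 6]
  Insert 3 (step 7): P = [1, 3, 6] / [4, 5, 9] / [8];  Q = [1, 2, 5] / [3, 4, 6] / [7]
  Insert 2 (step 8): P = [1, 2, 6] / [3, 5, 9] / [4] / [8];  Q = [1, 2, 5] / [3, 4, 6] / [7] / [8]
  Insert 7 (step 9): P = [1, 2, 6, 7] / [3, 5, 9] / [4] / [8];  Q = [1, 2, 5, 9] / [3, 4, 6] / [7] / [8]
Final shape: (4, 3, 1, 1).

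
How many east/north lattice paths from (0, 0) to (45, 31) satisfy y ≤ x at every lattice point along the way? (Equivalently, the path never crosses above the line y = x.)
Number of paths = 625064902463937583200

By the reflection principle (André's argument), the number of monotone paths to (45, 31) with n ≤ m that never go above y = x is C(76, 45) − C(76, 46) = 1916865700889408588480 − 1291800798425471005280 = 625064902463937583200.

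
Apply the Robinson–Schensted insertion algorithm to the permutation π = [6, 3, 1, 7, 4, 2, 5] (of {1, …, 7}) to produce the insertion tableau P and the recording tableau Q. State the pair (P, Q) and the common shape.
P = [1, 2, 5] / [3, 4] / [6, 7];  Q = [1, 4, 7] / [2, 5] / [3, 6];  common shape = (3, 2, 2)

Row-insert the values π_1, π_2, … into P one at a time, bumping the leftmost entry strictly greater than the inserted value down to the next row. The recording tableau Q records, in position (i, j), the step at which that cell was added to P.
  Insert 6 (step 1): P = [6];  Q = [1]
  Insert 3 (step 2): P = [3] / [6];  Q = [1] / [2]
  Insert 1 (step 3): P = [1] / [3] / [6];  Q = [1] / [2] / [3]
  Insert 7 (step 4): P = [1, 7] / [3] / [6];  Q = [1, 4] / [2] / [3]
  Insert 4 (step 5): P = [1, 4] / [3, 7] / [6];  Q = [1, 4] / [2, 5] / [3]
  Insert 2 (step 6): P = [1, 2] / [3, 4] / [6, 7];  Q = [1, 4] / [2, 5] / [3, 6]
  Insert 5 (step 7): P = [1, 2, 5] / [3, 4] / [6, 7];  Q = [1, 4, 7] / [2, 5] / [3, 6]
Final shape: (3, 2, 2).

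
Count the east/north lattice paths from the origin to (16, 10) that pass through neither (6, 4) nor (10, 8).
Number of paths = 2816431

Inclusion–exclusion. Total paths: C(26, 16) = 5311735. Through P₁: C(10, 6)·C(16, 10) = 1681680. Through P₂: C(18, 10)·C(8, 6) = 1225224. Since P₁ is strictly southwest of P₂, a monotone path through both must visit P₁ then P₂; paths through both = C(10, 6)·C(8, 4)·C(8, 6) = 411600. Avoid both = 5311735 − 1681680 − 1225224 + 411600 = 2816431.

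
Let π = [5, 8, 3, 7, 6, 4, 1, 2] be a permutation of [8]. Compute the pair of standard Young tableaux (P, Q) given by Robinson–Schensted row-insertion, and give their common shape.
P = [1, 2] / [3, 4] / [5, 6] / [7] / [8];  Q = [1, 2] / [3, 4] / [5, 8] / [6] / [7];  common shape = (2, 2, 2, 1, 1)

Row-insert the values π_1, π_2, … into P one at a time, bumping the leftmost entry strictly greater than the inserted value down to the next row. The recording tableau Q records, in position (i, j), the step at which that cell was added to P.
  Insert 5 (step 1): P = [5];  Q = [1]
  Insert 8 (step 2): P = [5, 8];  Q = [1, 2]
  Insert 3 (step 3): P = [3, 8] / [5];  Q = [1, 2] / [3]
  Insert 7 (step 4): P = [3, 7] / [5, 8];  Q = [1, 2] / [3, 4]
  Insert 6 (step 5): P = [3, 6] / [5, 7] / [8];  Q = [1, 2] / [3, 4] / [5]
  Insert 4 (step 6): P = [3, 4] / [5, 6] / [7] / [8];  Q = [1, 2] / [3, 4] / [5] / [6]
  Insert 1 (step 7): P = [1, 4] / [3, 6] / [5] / [7] / [8];  Q = [1, 2] / [3, 4] / [5] / [6] / [7]
  Insert 2 (step 8): P = [1, 2] / [3, 4] / [5, 6] / [7] / [8];  Q = [1, 2] / [3, 4] / [5, 8] / [6] / [7]
Final shape: (2, 2, 2, 1, 1).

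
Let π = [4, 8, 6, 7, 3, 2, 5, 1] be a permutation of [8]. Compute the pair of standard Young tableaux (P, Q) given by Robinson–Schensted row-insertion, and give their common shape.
P = [1, 5, 7] / [2, 6] / [3] / [4] / [8];  Q = [1, 2, 4] / [3, 7] / [5] / [6] / [8];  common shape = (3, 2, 1, 1, 1)

Row-insert the values π_1, π_2, … into P one at a time, bumping the leftmost entry strictly greater than the inserted value down to the next row. The recording tableau Q records, in position (i, j), the step at which that cell was added to P.
  Insert 4 (step 1): P = [4];  Q = [1]
  Insert 8 (step 2): P = [4, 8];  Q = [1, 2]
  Insert 6 (step 3): P = [4, 6] / [8];  Q = [1, 2] / [3]
  Insert 7 (step 4): P = [4, 6, 7] / [8];  Q = [1, 2, 4] / [3]
  Insert 3 (step 5): P = [3, 6, 7] / [4] / [8];  Q = [1, 2, 4] / [3] / [5]
  Insert 2 (step 6): P = [2, 6, 7] / [3] / [4] / [8];  Q = [1, 2, 4] / [3] / [5] / [6]
  Insert 5 (step 7): P = [2, 5, 7] / [3, 6] / [4] / [8];  Q = [1, 2, 4] / [3, 7] / [5] / [6]
  Insert 1 (step 8): P = [1, 5, 7] / [2, 6] / [3] / [4] / [8];  Q = [1, 2, 4] / [3, 7] / [5] / [6] / [8]
Final shape: (3, 2, 1, 1, 1).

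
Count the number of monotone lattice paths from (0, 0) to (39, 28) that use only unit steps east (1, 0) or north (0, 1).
Number of paths = 5864393356544251760

A monotone lattice path from (0, 0) to (39, 28) consists of 39 east steps and 28 north steps in some order, so it is determined by which 39 of the 67 steps are east. The count is C(67, 39) = 5864393356544251760.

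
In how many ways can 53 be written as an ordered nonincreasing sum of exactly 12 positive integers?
p(53, 12 parts) = 27156

Partitions of n into exactly k parts are in bijection with partitions of n − k into at most k parts (subtract 1 from each part). So p(53, exactly 12) = p(41, parts ≤ 12). Computing via the recurrence p(m, j) = p(m, j−1) + p(m−j, j) gives 27156.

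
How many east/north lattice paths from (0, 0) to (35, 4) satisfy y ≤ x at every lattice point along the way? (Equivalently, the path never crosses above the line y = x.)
Number of paths = 73112

By the reflection principle (André's argument), the number of monotone paths to (35, 4) with n ≤ m that never go above y = x is C(39, 35) − C(39, 36) = 82251 − 9139 = 73112.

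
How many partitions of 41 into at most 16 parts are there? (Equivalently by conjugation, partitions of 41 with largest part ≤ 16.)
p(41, parts ≤ 16) = 37292

Use the recurrence p(n, m) = p(n, m−1) + p(n−m, m): either the largest part is < m (count p(n, m−1)) or the largest part is exactly m (remove one copy of m, count p(n−m, m)). With p(0, ·) = 1 this gives p(41, parts ≤ 16) = 37292. (By conjugating Young diagrams, this also counts partitions of 41 into at most 16 parts.)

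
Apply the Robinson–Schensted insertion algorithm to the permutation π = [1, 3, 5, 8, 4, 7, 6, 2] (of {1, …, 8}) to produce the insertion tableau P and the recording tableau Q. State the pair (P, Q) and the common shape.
P = [1, 2, 4, 6] / [3, 7] / [5] / [8];  Q = [1, 2, 3, 4] / [5, 6] / [7] / [8];  common shape = (4, 2, 1, 1)

Row-insert the values π_1, π_2, … into P one at a time, bumping the leftmost entry strictly greater than the inserted value down to the next row. The recording tableau Q records, in position (i, j), the step at which that cell was added to P.
  Insert 1 (step 1): P = [1];  Q = [1]
  Insert 3 (step 2): P = [1, 3];  Q = [1, 2]
  Insert 5 (step 3): P = [1, 3, 5];  Q = [1, 2, 3]
  Insert 8 (step 4): P = [1, 3, 5, 8];  Q = [1, 2, 3, 4]
  Insert 4 (step 5): P = [1, 3, 4, 8] / [5];  Q = [1, 2, 3, 4] / [5]
  Insert 7 (step 6): P = [1, 3, 4, 7] / [5, 8];  Q = [1, 2, 3, 4] / [5, 6]
  Insert 6 (step 7): P = [1, 3, 4, 6] / [5, 7] / [8];  Q = [1, 2, 3, 4] / [5, 6] / [7]
  Insert 2 (step 8): P = [1, 2, 4, 6] / [3, 7] / [5] / [8];  Q = [1, 2, 3, 4] / [5, 6] / [7] / [8]
Final shape: (4, 2, 1, 1).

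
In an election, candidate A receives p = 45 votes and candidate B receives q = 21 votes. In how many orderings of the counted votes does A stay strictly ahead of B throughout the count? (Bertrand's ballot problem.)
Strict-lead orderings = 32388118752312960

Total orderings of the 66 votes with 45 for A: C(66, 45) = 89067326568860640. By the Bertrand ballot formula (Cycle Lemma / reflection principle), the number of orderings in which A is strictly ahead of B throughout is (p − q)/(p + q) · C(p + q, p) = (45 − 21)/(45 + 21) · 89067326568860640 = 32388118752312960.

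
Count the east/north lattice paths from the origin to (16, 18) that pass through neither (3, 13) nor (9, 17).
Number of paths = 2175107750

Inclusion–exclusion. Total paths: C(34, 16) = 2203961430. Through P₁: C(16, 3)·C(18, 13) = 4798080. Through P₂: C(26, 9)·C(8, 7) = 24996400. Since P₁ is strictly southwest of P₂, a monotone path through both must visit P₁ then P₂; paths through both = C(16, 3)·C(10, 6)·C(8, 7) = 940800. Avoid both = 2203961430 − 4798080 − 24996400 + 940800 = 2175107750.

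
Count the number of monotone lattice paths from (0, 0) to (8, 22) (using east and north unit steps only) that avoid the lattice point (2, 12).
Number of paths = 5124197

Total paths from (0, 0) to (8, 22): C(30, 8) = 5852925. Paths through (2, 12): (paths (0, 0) → (2, 12)) × (paths (2, 12) → (8, 22)) = C(14, 2) · C(16, 6) = 91 · 8008 = 728728. Avoidance count = 5852925 − 728728 = 5124197.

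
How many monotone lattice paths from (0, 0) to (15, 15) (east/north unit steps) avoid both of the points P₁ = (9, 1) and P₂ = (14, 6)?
Number of paths = 154367520

Inclusion–exclusion. Total paths: C(30, 15) = 155117520. Through P₁: C(10, 9)·C(20, 6) = 387600. Through P₂: C(20, 14)·C(10, 1) = 387600. Since P₁ is strictly southwest of P₂, a monotone path through both must visit P₁ then P₂; paths through both = C(10, 9)·C(10, 5)·C(10, 1) = 25200. Avoid both = 155117520 − 387600 − 387600 + 25200 = 154367520.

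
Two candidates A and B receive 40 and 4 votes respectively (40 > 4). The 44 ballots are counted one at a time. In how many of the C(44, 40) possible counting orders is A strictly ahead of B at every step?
Strict-lead orderings = 111069

Total orderings of the 44 votes with 40 for A: C(44, 40) = 135751. By the Bertrand ballot formula (Cycle Lemma / reflection principle), the number of orderings in which A is strictly ahead of B throughout is (p − q)/(p + q) · C(p + q, p) = (40 − 4)/(40 + 4) · 135751 = 111069.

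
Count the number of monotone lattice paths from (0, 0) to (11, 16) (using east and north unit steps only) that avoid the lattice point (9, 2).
Number of paths = 13031295

Total paths from (0, 0) to (11, 16): C(27, 11) = 13037895. Paths through (9, 2): (paths (0, 0) → (9, 2)) × (paths (9, 2) → (11, 16)) = C(11, 9) · C(16, 2) = 55 · 120 = 6600. Avoidance count = 13037895 − 6600 = 13031295.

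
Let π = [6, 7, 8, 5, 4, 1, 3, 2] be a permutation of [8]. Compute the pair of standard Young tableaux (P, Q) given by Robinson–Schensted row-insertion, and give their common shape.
P = [1, 2, 8] / [3, 7] / [4] / [5] / [6];  Q = [1, 2, 3] / [4, 7] / [5] / [6] / [8];  common shape = (3, 2, 1, 1, 1)

Row-insert the values π_1, π_2, … into P one at a time, bumping the leftmost entry strictly greater than the inserted value down to the next row. The recording tableau Q records, in position (i, j), the step at which that cell was added to P.
  Insert 6 (step 1): P = [6];  Q = [1]
  Insert 7 (step 2): P = [6, 7];  Q = [1, 2]
  Insert 8 (step 3): P = [6, 7, 8];  Q = [1, 2, 3]
  Insert 5 (step 4): P = [5, 7, 8] / [6];  Q = [1, 2, 3] / [4]
  Insert 4 (step 5): P = [4, 7, 8] / [5] / [6];  Q = [1, 2, 3] / [4] / [5]
  Insert 1 (step 6): P = [1, 7, 8] / [4] / [5] / [6];  Q = [1, 2, 3] / [4] / [5] / [6]
  Insert 3 (step 7): P = [1, 3, 8] / [4, 7] / [5] / [6];  Q = [1, 2, 3] / [4, 7] / [5] / [6]
  Insert 2 (step 8): P = [1, 2, 8] / [3, 7] / [4] / [5] / [6];  Q = [1, 2, 3] / [4, 7] / [5] / [6] / [8]
Final shape: (3, 2, 1, 1, 1).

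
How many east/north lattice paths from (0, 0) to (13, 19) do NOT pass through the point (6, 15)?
Number of paths = 329466480

Total paths from (0, 0) to (13, 19): C(32, 13) = 347373600. Paths through (6, 15): (paths (0, 0) → (6, 15)) × (paths (6, 15) → (13, 19)) = C(21, 6) · C(11, 7) = 54264 · 330 = 17907120. Avoidance count = 347373600 − 17907120 = 329466480.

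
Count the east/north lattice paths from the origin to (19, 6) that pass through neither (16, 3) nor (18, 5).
Number of paths = 102050

Inclusion–exclusion. Total paths: C(25, 19) = 177100. Through P₁: C(19, 16)·C(6, 3) = 19380. Through P₂: C(23, 18)·C(2, 1) = 67298. Since P₁ is strictly southwest of P₂, a monotone path through both must visit P₁ then P₂; paths through both = C(19, 16)·C(4, 2)·C(2, 1) = 11628. Avoid both = 177100 − 19380 − 67298 + 11628 = 102050.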